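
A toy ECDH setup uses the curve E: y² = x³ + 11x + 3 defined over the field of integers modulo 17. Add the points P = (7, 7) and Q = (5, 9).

(7, 7) + (5, 9). λ = (9 - 7)/(5 - 7) ≡ 2/15 mod 17. 15⁻¹ ≡ 8 (mod 17) since 15·8 = 120 ≡ 1, so λ ≡ 16.
  x = λ² - 7 - 5 = 256 - 12 ≡ 6; y = λ·(7 - 6) - 7 ≡ 9. → (6, 9)

(6, 9)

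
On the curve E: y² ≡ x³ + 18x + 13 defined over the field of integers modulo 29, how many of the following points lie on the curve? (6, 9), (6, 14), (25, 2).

0

(6, 9): 9² ≡ 23, rhs ≡ 18 → off.
(6, 14): 14² ≡ 22, rhs ≡ 18 → off.
(25, 2): 2² ≡ 4, rhs ≡ 22 → off.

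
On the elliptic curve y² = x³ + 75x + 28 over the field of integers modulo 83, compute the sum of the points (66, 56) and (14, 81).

(80, 5)

(66, 56) + (14, 81). λ = (81 - 56)/(14 - 66) ≡ 25/31 mod 83. 31⁻¹ ≡ 75 (mod 83) since 31·75 = 2325 ≡ 1, so λ ≡ 49.
  x = λ² - 66 - 14 = 2401 - 80 ≡ 80; y = λ·(66 - 80) - 56 ≡ 5. → (80, 5)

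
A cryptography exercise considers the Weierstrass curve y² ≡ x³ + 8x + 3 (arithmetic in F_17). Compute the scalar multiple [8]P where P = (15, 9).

(8, 1)

Repeated addition: build up to 8P.
2P: tangent at (15, 9): λ = (3·15² + 8)/(2·9) ≡ 3/1. 1⁻¹ ≡ 1 (mod 17) since 1·1 = 1 ≡ 1, so λ ≡ 3·1 ≡ 3.
  x = λ² - 15 - 15 = 9 - 30 ≡ 13; y = λ·(15 - 13) - 9 ≡ 14. → (13, 14)
3P: (13, 14) + (15, 9). λ = (9 - 14)/(15 - 13) ≡ 12/2 mod 17. 2⁻¹ ≡ 9 (mod 17), so λ ≡ 6.
  x = λ² - 13 - 15 = 36 - 28 ≡ 8; y = λ·(13 - 8) - 14 ≡ 16. → (8, 16)
4P: (8, 16) + (15, 9). λ = (9 - 16)/(15 - 8) ≡ 10/7 mod 17. 7⁻¹ ≡ 5 (mod 17) since 7·5 = 35 ≡ 1, so λ ≡ 16.
  x = λ² - 8 - 15 = 256 - 23 ≡ 12; y = λ·(8 - 12) - 16 ≡ 5. → (12, 5)
5P: (12, 5) + (15, 9). λ = (9 - 5)/(15 - 12) ≡ 4/3 mod 17. 3⁻¹ ≡ 6 (mod 17) since 3·6 = 18 ≡ 1, so λ ≡ 7.
  x = λ² - 12 - 15 = 49 - 27 ≡ 5; y = λ·(12 - 5) - 5 ≡ 10. → (5, 10)
6P: (5, 10) + (15, 9). λ = (9 - 10)/(15 - 5) ≡ 16/10 mod 17. 10⁻¹ ≡ 12 (mod 17), so λ ≡ 5.
  x = λ² - 5 - 15 = 25 - 20 ≡ 5; y = λ·(5 - 5) - 10 ≡ 7. → (5, 7)
7P: (5, 7) + (15, 9). λ = (9 - 7)/(15 - 5) ≡ 2/10 mod 17. 10⁻¹ ≡ 12 (mod 17), so λ ≡ 7.
  x = λ² - 5 - 15 = 49 - 20 ≡ 12; y = λ·(5 - 12) - 7 ≡ 12. → (12, 12)
8P: (12, 12) + (15, 9). λ = (9 - 12)/(15 - 12) ≡ 14/3 mod 17. 3⁻¹ ≡ 6 (mod 17) since 3·6 = 18 ≡ 1, so λ ≡ 16.
  x = λ² - 12 - 15 = 256 - 27 ≡ 8; y = λ·(12 - 8) - 12 ≡ 1. → (8, 1)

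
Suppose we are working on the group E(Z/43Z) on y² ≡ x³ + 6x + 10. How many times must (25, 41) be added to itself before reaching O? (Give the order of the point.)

2P: tangent at (25, 41): λ = (3·25² + 6)/(2·41) ≡ 32/39. 39⁻¹ ≡ 32 (mod 43), so λ ≡ 32·32 ≡ 35.
  x = λ² - 25 - 25 = 1225 - 50 ≡ 14; y = λ·(25 - 14) - 41 ≡ 0. → (14, 0)
3P: (14, 0) + (25, 41). λ = (41 - 0)/(25 - 14) ≡ 41/11 mod 43. 11⁻¹ ≡ 4 (mod 43), so λ ≡ 35.
  x = λ² - 14 - 25 = 1225 - 39 ≡ 25; y = λ·(14 - 25) - 0 ≡ 2. → (25, 2)
4P: (25, 2) + (25, 41): same x and y₁ ≡ -y₂, so the sum is O.
4P = O, so the order is 4.

4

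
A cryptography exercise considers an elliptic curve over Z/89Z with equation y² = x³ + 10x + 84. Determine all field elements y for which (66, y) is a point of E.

none

x³ + 10x + 84 = 288240 ≡ 58 (mod 89).
58 is a non-residue mod 89; no y exists.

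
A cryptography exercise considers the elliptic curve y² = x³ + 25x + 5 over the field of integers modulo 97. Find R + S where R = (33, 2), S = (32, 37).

(93, 61)

(33, 2) + (32, 37). λ = (37 - 2)/(32 - 33) ≡ 35/96 mod 97. 96⁻¹ ≡ 96 (mod 97), so λ ≡ 62.
  x = λ² - 33 - 32 = 3844 - 65 ≡ 93; y = λ·(33 - 93) - 2 ≡ 61. → (93, 61)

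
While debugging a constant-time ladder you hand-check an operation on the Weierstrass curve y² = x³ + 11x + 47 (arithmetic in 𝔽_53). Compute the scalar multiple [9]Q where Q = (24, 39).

(50, 27)

Repeated addition: build up to 9Q.
2Q: tangent at (24, 39): λ = (3·24² + 11)/(2·39) ≡ 43/25. 25⁻¹ ≡ 17 (mod 53), so λ ≡ 43·17 ≡ 42.
  x = λ² - 24 - 24 = 1764 - 48 ≡ 20; y = λ·(24 - 20) - 39 ≡ 23. → (20, 23)
3Q: (20, 23) + (24, 39). λ = (39 - 23)/(24 - 20) ≡ 16/4 mod 53. 4⁻¹ ≡ 40 (mod 53), so λ ≡ 4.
  x = λ² - 20 - 24 = 16 - 44 ≡ 25; y = λ·(20 - 25) - 23 ≡ 10. → (25, 10)
4Q: (25, 10) + (24, 39). λ = (39 - 10)/(24 - 25) ≡ 29/52 mod 53. 52⁻¹ ≡ 52 (mod 53) since 52·52 = 2704 ≡ 1, so λ ≡ 24.
  x = λ² - 25 - 24 = 576 - 49 ≡ 50; y = λ·(25 - 50) - 10 ≡ 26. → (50, 26)
5Q: (50, 26) + (24, 39). λ = (39 - 26)/(24 - 50) ≡ 13/27 mod 53. 27⁻¹ ≡ 2 (mod 53), so λ ≡ 26.
  x = λ² - 50 - 24 = 676 - 74 ≡ 19; y = λ·(50 - 19) - 26 ≡ 38. → (19, 38)
6Q: (19, 38) + (24, 39). λ = (39 - 38)/(24 - 19) ≡ 1/5 mod 53. 5⁻¹ ≡ 32 (mod 53), so λ ≡ 32.
  x = λ² - 19 - 24 = 1024 - 43 ≡ 27; y = λ·(19 - 27) - 38 ≡ 24. → (27, 24)
7Q: (27, 24) + (24, 39). λ = (39 - 24)/(24 - 27) ≡ 15/50 mod 53. 50⁻¹ ≡ 35 (mod 53), so λ ≡ 48.
  x = λ² - 27 - 24 = 2304 - 51 ≡ 27; y = λ·(27 - 27) - 24 ≡ 29. → (27, 29)
8Q: (27, 29) + (24, 39). λ = (39 - 29)/(24 - 27) ≡ 10/50 mod 53. 50⁻¹ ≡ 35 (mod 53), so λ ≡ 32.
  x = λ² - 27 - 24 = 1024 - 51 ≡ 19; y = λ·(27 - 19) - 29 ≡ 15. → (19, 15)
9Q: (19, 15) + (24, 39). λ = (39 - 15)/(24 - 19) ≡ 24/5 mod 53. 5⁻¹ ≡ 32 (mod 53), so λ ≡ 26.
  x = λ² - 19 - 24 = 676 - 43 ≡ 50; y = λ·(19 - 50) - 15 ≡ 27. → (50, 27)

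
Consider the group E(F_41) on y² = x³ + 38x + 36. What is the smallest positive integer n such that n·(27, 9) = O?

2P: tangent at (27, 9): λ = (3·27² + 38)/(2·9) ≡ 11/18. 18⁻¹ ≡ 16 (mod 41), so λ ≡ 11·16 ≡ 12.
  x = λ² - 27 - 27 = 144 - 54 ≡ 8; y = λ·(27 - 8) - 9 ≡ 14. → (8, 14)
3P: (8, 14) + (27, 9). λ = (9 - 14)/(27 - 8) ≡ 36/19 mod 41. 19⁻¹ ≡ 13 (mod 41), so λ ≡ 17.
  x = λ² - 8 - 27 = 289 - 35 ≡ 8; y = λ·(8 - 8) - 14 ≡ 27. → (8, 27)
4P: (8, 27) + (27, 9). λ = (9 - 27)/(27 - 8) ≡ 23/19 mod 41. 19⁻¹ ≡ 13 (mod 41) since 19·13 = 247 ≡ 1, so λ ≡ 12.
  x = λ² - 8 - 27 = 144 - 35 ≡ 27; y = λ·(8 - 27) - 27 ≡ 32. → (27, 32)
5P: (27, 32) + (27, 9): same x and y₁ ≡ -y₂, so the sum is O.
5P = O, so the order is 5.

5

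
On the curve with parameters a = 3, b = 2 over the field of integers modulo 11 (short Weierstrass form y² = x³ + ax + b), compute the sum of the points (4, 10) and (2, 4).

(3, 4)

(4, 10) + (2, 4). λ = (4 - 10)/(2 - 4) ≡ 5/9 mod 11. 9⁻¹ ≡ 5 (mod 11), so λ ≡ 3.
  x = λ² - 4 - 2 = 9 - 6 ≡ 3; y = λ·(4 - 3) - 10 ≡ 4. → (3, 4)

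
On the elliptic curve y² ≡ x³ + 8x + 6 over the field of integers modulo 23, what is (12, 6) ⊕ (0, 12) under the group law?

(17, 8)

(12, 6) + (0, 12). λ = (12 - 6)/(0 - 12) ≡ 6/11 mod 23. 11⁻¹ ≡ 21 (mod 23) since 11·21 = 231 ≡ 1, so λ ≡ 11.
  x = λ² - 12 - 0 = 121 - 12 ≡ 17; y = λ·(12 - 17) - 6 ≡ 8. → (17, 8)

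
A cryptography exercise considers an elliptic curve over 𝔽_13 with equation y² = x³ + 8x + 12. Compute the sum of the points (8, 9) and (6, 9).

(12, 4)

(8, 9) + (6, 9). λ = (9 - 9)/(6 - 8) ≡ 0/11 mod 13. 11⁻¹ ≡ 6 (mod 13), so λ ≡ 0.
  x = λ² - 8 - 6 = 0 - 14 ≡ 12; y = λ·(8 - 12) - 9 ≡ 4. → (12, 4)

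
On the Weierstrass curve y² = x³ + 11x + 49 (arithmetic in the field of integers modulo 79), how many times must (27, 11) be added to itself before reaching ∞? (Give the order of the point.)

2P: tangent at (27, 11): λ = (3·27² + 11)/(2·11) ≡ 65/22. 22⁻¹ ≡ 18 (mod 79) since 22·18 = 396 ≡ 1, so λ ≡ 65·18 ≡ 64.
  x = λ² - 27 - 27 = 4096 - 54 ≡ 13; y = λ·(27 - 13) - 11 ≡ 16. → (13, 16)
3P: (13, 16) + (27, 11). λ = (11 - 16)/(27 - 13) ≡ 74/14 mod 79. 14⁻¹ ≡ 17 (mod 79) since 14·17 = 238 ≡ 1, so λ ≡ 73.
  x = λ² - 13 - 27 = 5329 - 40 ≡ 75; y = λ·(13 - 75) - 16 ≡ 40. → (75, 40)
4P: (75, 40) + (27, 11). λ = (11 - 40)/(27 - 75) ≡ 50/31 mod 79. 31⁻¹ ≡ 51 (mod 79) since 31·51 = 1581 ≡ 1, so λ ≡ 22.
  x = λ² - 75 - 27 = 484 - 102 ≡ 66; y = λ·(75 - 66) - 40 ≡ 0. → (66, 0)
5P: (66, 0) + (27, 11). λ = (11 - 0)/(27 - 66) ≡ 11/40 mod 79. 40⁻¹ ≡ 2 (mod 79) since 40·2 = 80 ≡ 1, so λ ≡ 22.
  x = λ² - 66 - 27 = 484 - 93 ≡ 75; y = λ·(66 - 75) - 0 ≡ 39. → (75, 39)
6P: (75, 39) + (27, 11). λ = (11 - 39)/(27 - 75) ≡ 51/31 mod 79. 31⁻¹ ≡ 51 (mod 79), so λ ≡ 73.
  x = λ² - 75 - 27 = 5329 - 102 ≡ 13; y = λ·(75 - 13) - 39 ≡ 63. → (13, 63)
7P: (13, 63) + (27, 11). λ = (11 - 63)/(27 - 13) ≡ 27/14 mod 79. 14⁻¹ ≡ 17 (mod 79), so λ ≡ 64.
  x = λ² - 13 - 27 = 4096 - 40 ≡ 27; y = λ·(13 - 27) - 63 ≡ 68. → (27, 68)
8P: (27, 68) + (27, 11): same x and y₁ ≡ -y₂, so the sum is ∞.
8P = ∞, so the order is 8.

8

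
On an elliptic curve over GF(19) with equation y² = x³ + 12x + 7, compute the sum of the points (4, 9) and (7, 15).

(4, 9) + (7, 15). λ = (15 - 9)/(7 - 4) ≡ 6/3 mod 19. 3⁻¹ ≡ 13 (mod 19) since 3·13 = 39 ≡ 1, so λ ≡ 2.
  x = λ² - 4 - 7 = 4 - 11 ≡ 12; y = λ·(4 - 12) - 9 ≡ 13. → (12, 13)

(12, 13)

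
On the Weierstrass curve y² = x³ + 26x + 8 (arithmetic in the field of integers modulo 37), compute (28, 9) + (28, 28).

O

The two points share x = 28 and their y-coordinates satisfy 9 + 28 ≡ 0 (mod 37), so they are inverses. Their sum is 𝒪.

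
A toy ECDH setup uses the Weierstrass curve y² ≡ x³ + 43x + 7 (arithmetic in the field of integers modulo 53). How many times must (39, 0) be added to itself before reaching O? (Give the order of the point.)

2P: (39, 0) + (39, 0): same x and y₁ ≡ -y₂, so the sum is O.
2P = O, so the order is 2.

2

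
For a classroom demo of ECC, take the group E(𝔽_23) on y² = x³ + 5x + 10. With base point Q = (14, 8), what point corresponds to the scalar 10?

(6, 16)

Repeated addition: build up to 10Q.
2Q: tangent at (14, 8): λ = (3·14² + 5)/(2·8) ≡ 18/16. 16⁻¹ ≡ 13 (mod 23), so λ ≡ 18·13 ≡ 4.
  x = λ² - 14 - 14 = 16 - 28 ≡ 11; y = λ·(14 - 11) - 8 ≡ 4. → (11, 4)
3Q: (11, 4) + (14, 8). λ = (8 - 4)/(14 - 11) ≡ 4/3 mod 23. 3⁻¹ ≡ 8 (mod 23), so λ ≡ 9.
  x = λ² - 11 - 14 = 81 - 25 ≡ 10; y = λ·(11 - 10) - 4 ≡ 5. → (10, 5)
4Q: (10, 5) + (14, 8). λ = (8 - 5)/(14 - 10) ≡ 3/4 mod 23. 4⁻¹ ≡ 6 (mod 23) since 4·6 = 24 ≡ 1, so λ ≡ 18.
  x = λ² - 10 - 14 = 324 - 24 ≡ 1; y = λ·(10 - 1) - 5 ≡ 19. → (1, 19)
5Q: (1, 19) + (14, 8). λ = (8 - 19)/(14 - 1) ≡ 12/13 mod 23. 13⁻¹ ≡ 16 (mod 23) since 13·16 = 208 ≡ 1, so λ ≡ 8.
  x = λ² - 1 - 14 = 64 - 15 ≡ 3; y = λ·(1 - 3) - 19 ≡ 11. → (3, 11)
6Q: (3, 11) + (14, 8). λ = (8 - 11)/(14 - 3) ≡ 20/11 mod 23. 11⁻¹ ≡ 21 (mod 23), so λ ≡ 6.
  x = λ² - 3 - 14 = 36 - 17 ≡ 19; y = λ·(3 - 19) - 11 ≡ 8. → (19, 8)
7Q: (19, 8) + (14, 8). λ = (8 - 8)/(14 - 19) ≡ 0/18 mod 23. 18⁻¹ ≡ 9 (mod 23), so λ ≡ 0.
  x = λ² - 19 - 14 = 0 - 33 ≡ 13; y = λ·(19 - 13) - 8 ≡ 15. → (13, 15)
8Q: (13, 15) + (14, 8). λ = (8 - 15)/(14 - 13) ≡ 16/1 mod 23. 1⁻¹ ≡ 1 (mod 23) since 1·1 = 1 ≡ 1, so λ ≡ 16.
  x = λ² - 13 - 14 = 256 - 27 ≡ 22; y = λ·(13 - 22) - 15 ≡ 2. → (22, 2)
9Q: (22, 2) + (14, 8). λ = (8 - 2)/(14 - 22) ≡ 6/15 mod 23. 15⁻¹ ≡ 20 (mod 23) since 15·20 = 300 ≡ 1, so λ ≡ 5.
  x = λ² - 22 - 14 = 25 - 36 ≡ 12; y = λ·(22 - 12) - 2 ≡ 2. → (12, 2)
10Q: (12, 2) + (14, 8). λ = (8 - 2)/(14 - 12) ≡ 6/2 mod 23. 2⁻¹ ≡ 12 (mod 23) since 2·12 = 24 ≡ 1, so λ ≡ 3.
  x = λ² - 12 - 14 = 9 - 26 ≡ 6; y = λ·(12 - 6) - 2 ≡ 16. → (6, 16)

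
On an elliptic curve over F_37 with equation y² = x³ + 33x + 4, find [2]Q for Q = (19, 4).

(25, 10)

tangent at (19, 4): λ = (3·19² + 33)/(2·4) ≡ 6/8. 8⁻¹ ≡ 14 (mod 37), so λ ≡ 6·14 ≡ 10.
  x = λ² - 19 - 19 = 100 - 38 ≡ 25; y = λ·(19 - 25) - 4 ≡ 10. → (25, 10)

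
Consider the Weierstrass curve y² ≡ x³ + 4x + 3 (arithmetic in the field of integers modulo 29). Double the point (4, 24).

(26, 15)

tangent at (4, 24): λ = (3·4² + 4)/(2·24) ≡ 23/19. 19⁻¹ ≡ 26 (mod 29), so λ ≡ 23·26 ≡ 18.
  x = λ² - 4 - 4 = 324 - 8 ≡ 26; y = λ·(4 - 26) - 24 ≡ 15. → (26, 15)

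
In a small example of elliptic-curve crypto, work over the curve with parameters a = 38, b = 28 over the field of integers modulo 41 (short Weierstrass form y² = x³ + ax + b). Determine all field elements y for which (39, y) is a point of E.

none

x³ + 38x + 28 = 60829 ≡ 26 (mod 41).
26 is a non-residue mod 41; no y exists.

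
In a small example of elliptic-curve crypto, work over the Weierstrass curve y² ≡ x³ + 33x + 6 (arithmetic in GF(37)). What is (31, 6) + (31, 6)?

(9, 12)

tangent at (31, 6): λ = (3·31² + 33)/(2·6) ≡ 30/12. 12⁻¹ ≡ 34 (mod 37) since 12·34 = 408 ≡ 1, so λ ≡ 30·34 ≡ 21.
  x = λ² - 31 - 31 = 441 - 62 ≡ 9; y = λ·(31 - 9) - 6 ≡ 12. → (9, 12)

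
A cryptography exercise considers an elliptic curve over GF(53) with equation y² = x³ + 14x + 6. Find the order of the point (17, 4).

7

2P: tangent at (17, 4): λ = (3·17² + 14)/(2·4) ≡ 33/8. 8⁻¹ ≡ 20 (mod 53), so λ ≡ 33·20 ≡ 24.
  x = λ² - 17 - 17 = 576 - 34 ≡ 12; y = λ·(17 - 12) - 4 ≡ 10. → (12, 10)
3P: (12, 10) + (17, 4). λ = (4 - 10)/(17 - 12) ≡ 47/5 mod 53. 5⁻¹ ≡ 32 (mod 53) since 5·32 = 160 ≡ 1, so λ ≡ 20.
  x = λ² - 12 - 17 = 400 - 29 ≡ 0; y = λ·(12 - 0) - 10 ≡ 18. → (0, 18)
4P: (0, 18) + (17, 4). λ = (4 - 18)/(17 - 0) ≡ 39/17 mod 53. 17⁻¹ ≡ 25 (mod 53) since 17·25 = 425 ≡ 1, so λ ≡ 21.
  x = λ² - 0 - 17 = 441 - 17 ≡ 0; y = λ·(0 - 0) - 18 ≡ 35. → (0, 35)
5P: (0, 35) + (17, 4). λ = (4 - 35)/(17 - 0) ≡ 22/17 mod 53. 17⁻¹ ≡ 25 (mod 53), so λ ≡ 20.
  x = λ² - 0 - 17 = 400 - 17 ≡ 12; y = λ·(0 - 12) - 35 ≡ 43. → (12, 43)
6P: (12, 43) + (17, 4). λ = (4 - 43)/(17 - 12) ≡ 14/5 mod 53. 5⁻¹ ≡ 32 (mod 53) since 5·32 = 160 ≡ 1, so λ ≡ 24.
  x = λ² - 12 - 17 = 576 - 29 ≡ 17; y = λ·(12 - 17) - 43 ≡ 49. → (17, 49)
7P: (17, 49) + (17, 4): same x and y₁ ≡ -y₂, so the sum is 𝒪.
7P = 𝒪, so the order is 7.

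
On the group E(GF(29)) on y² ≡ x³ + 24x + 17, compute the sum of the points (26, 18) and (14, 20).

(14, 9)

(26, 18) + (14, 20). λ = (20 - 18)/(14 - 26) ≡ 2/17 mod 29. 17⁻¹ ≡ 12 (mod 29) since 17·12 = 204 ≡ 1, so λ ≡ 24.
  x = λ² - 26 - 14 = 576 - 40 ≡ 14; y = λ·(26 - 14) - 18 ≡ 9. → (14, 9)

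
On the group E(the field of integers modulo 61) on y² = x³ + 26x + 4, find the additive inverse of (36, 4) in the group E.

-(36, 4) = (36, -4 mod 61) = (36, 57).

(36, 57)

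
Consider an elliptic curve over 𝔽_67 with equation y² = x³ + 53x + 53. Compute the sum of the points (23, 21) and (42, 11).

(11, 15)

(23, 21) + (42, 11). λ = (11 - 21)/(42 - 23) ≡ 57/19 mod 67. 19⁻¹ ≡ 60 (mod 67), so λ ≡ 3.
  x = λ² - 23 - 42 = 9 - 65 ≡ 11; y = λ·(23 - 11) - 21 ≡ 15. → (11, 15)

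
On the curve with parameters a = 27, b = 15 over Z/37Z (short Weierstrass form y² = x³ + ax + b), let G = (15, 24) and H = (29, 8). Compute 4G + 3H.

(21, 36)

First 4G:
Double-and-add on 4 = (100)₂. Start with G = (15, 24) for the leading 1-bit.
double: tangent at (15, 24): λ = (3·15² + 27)/(2·24) ≡ 36/11. 11⁻¹ ≡ 27 (mod 37), so λ ≡ 36·27 ≡ 10.
  x = λ² - 15 - 15 = 100 - 30 ≡ 33; y = λ·(15 - 33) - 24 ≡ 18. → (33, 18)
double: tangent at (33, 18): λ = (3·33² + 27)/(2·18) ≡ 1/36. 36⁻¹ ≡ 36 (mod 37) since 36·36 = 1296 ≡ 1, so λ ≡ 1·36 ≡ 36.
  x = λ² - 33 - 33 = 1296 - 66 ≡ 9; y = λ·(33 - 9) - 18 ≡ 32. → (9, 32)
4G = (9, 32).
Next 3H:
Repeated addition: build up to 3H.
2H: tangent at (29, 8): λ = (3·29² + 27)/(2·8) ≡ 34/16. 16⁻¹ ≡ 7 (mod 37) since 16·7 = 112 ≡ 1, so λ ≡ 34·7 ≡ 16.
  x = λ² - 29 - 29 = 256 - 58 ≡ 13; y = λ·(29 - 13) - 8 ≡ 26. → (13, 26)
3H: (13, 26) + (29, 8). λ = (8 - 26)/(29 - 13) ≡ 19/16 mod 37. 16⁻¹ ≡ 7 (mod 37) since 16·7 = 112 ≡ 1, so λ ≡ 22.
  x = λ² - 13 - 29 = 484 - 42 ≡ 35; y = λ·(13 - 35) - 26 ≡ 8. → (35, 8)
3H = (35, 8).
Finally 4G + 3H:
(9, 32) + (35, 8). λ = (8 - 32)/(35 - 9) ≡ 13/26 mod 37. 26⁻¹ ≡ 10 (mod 37), so λ ≡ 19.
  x = λ² - 9 - 35 = 361 - 44 ≡ 21; y = λ·(9 - 21) - 32 ≡ 36. → (21, 36)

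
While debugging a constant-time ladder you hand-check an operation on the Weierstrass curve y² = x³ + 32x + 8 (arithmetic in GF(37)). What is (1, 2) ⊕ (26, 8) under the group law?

(1, 35)

(1, 2) + (26, 8). λ = (8 - 2)/(26 - 1) ≡ 6/25 mod 37. 25⁻¹ ≡ 3 (mod 37) since 25·3 = 75 ≡ 1, so λ ≡ 18.
  x = λ² - 1 - 26 = 324 - 27 ≡ 1; y = λ·(1 - 1) - 2 ≡ 35. → (1, 35)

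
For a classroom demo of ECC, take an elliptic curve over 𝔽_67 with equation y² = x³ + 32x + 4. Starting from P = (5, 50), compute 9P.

Repeated addition: build up to 9P.
2P: tangent at (5, 50): λ = (3·5² + 32)/(2·50) ≡ 40/33. 33⁻¹ ≡ 65 (mod 67), so λ ≡ 40·65 ≡ 54.
  x = λ² - 5 - 5 = 2916 - 10 ≡ 25; y = λ·(5 - 25) - 50 ≡ 9. → (25, 9)
3P: (25, 9) + (5, 50). λ = (50 - 9)/(5 - 25) ≡ 41/47 mod 67. 47⁻¹ ≡ 10 (mod 67), so λ ≡ 8.
  x = λ² - 25 - 5 = 64 - 30 ≡ 34; y = λ·(25 - 34) - 9 ≡ 53. → (34, 53)
4P: (34, 53) + (5, 50). λ = (50 - 53)/(5 - 34) ≡ 64/38 mod 67. 38⁻¹ ≡ 30 (mod 67) since 38·30 = 1140 ≡ 1, so λ ≡ 44.
  x = λ² - 34 - 5 = 1936 - 39 ≡ 21; y = λ·(34 - 21) - 53 ≡ 50. → (21, 50)
5P: (21, 50) + (5, 50). λ = (50 - 50)/(5 - 21) ≡ 0/51 mod 67. 51⁻¹ ≡ 46 (mod 67) since 51·46 = 2346 ≡ 1, so λ ≡ 0.
  x = λ² - 21 - 5 = 0 - 26 ≡ 41; y = λ·(21 - 41) - 50 ≡ 17. → (41, 17)
6P: (41, 17) + (5, 50). λ = (50 - 17)/(5 - 41) ≡ 33/31 mod 67. 31⁻¹ ≡ 13 (mod 67), so λ ≡ 27.
  x = λ² - 41 - 5 = 729 - 46 ≡ 13; y = λ·(41 - 13) - 17 ≡ 2. → (13, 2)
7P: (13, 2) + (5, 50). λ = (50 - 2)/(5 - 13) ≡ 48/59 mod 67. 59⁻¹ ≡ 25 (mod 67), so λ ≡ 61.
  x = λ² - 13 - 5 = 3721 - 18 ≡ 18; y = λ·(13 - 18) - 2 ≡ 28. → (18, 28)
8P: (18, 28) + (5, 50). λ = (50 - 28)/(5 - 18) ≡ 22/54 mod 67. 54⁻¹ ≡ 36 (mod 67) since 54·36 = 1944 ≡ 1, so λ ≡ 55.
  x = λ² - 18 - 5 = 3025 - 23 ≡ 54; y = λ·(18 - 54) - 28 ≡ 2. → (54, 2)
9P: (54, 2) + (5, 50). λ = (50 - 2)/(5 - 54) ≡ 48/18 mod 67. 18⁻¹ ≡ 41 (mod 67), so λ ≡ 25.
  x = λ² - 54 - 5 = 625 - 59 ≡ 30; y = λ·(54 - 30) - 2 ≡ 62. → (30, 62)

(30, 62)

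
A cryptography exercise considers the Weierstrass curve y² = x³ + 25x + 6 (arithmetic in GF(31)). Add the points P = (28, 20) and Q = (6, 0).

(28, 20) + (6, 0). λ = (0 - 20)/(6 - 28) ≡ 11/9 mod 31. 9⁻¹ ≡ 7 (mod 31) since 9·7 = 63 ≡ 1, so λ ≡ 15.
  x = λ² - 28 - 6 = 225 - 34 ≡ 5; y = λ·(28 - 5) - 20 ≡ 15. → (5, 15)

(5, 15)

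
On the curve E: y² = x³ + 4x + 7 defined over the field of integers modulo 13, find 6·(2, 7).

Write P = (2, 7).
Repeated addition: build up to 6P.
2P: tangent at (2, 7): λ = (3·2² + 4)/(2·7) ≡ 3/1. 1⁻¹ ≡ 1 (mod 13), so λ ≡ 3·1 ≡ 3.
  x = λ² - 2 - 2 = 9 - 4 ≡ 5; y = λ·(2 - 5) - 7 ≡ 10. → (5, 10)
3P: (5, 10) + (2, 7). λ = (7 - 10)/(2 - 5) ≡ 10/10 mod 13. 10⁻¹ ≡ 4 (mod 13), so λ ≡ 1.
  x = λ² - 5 - 2 = 1 - 7 ≡ 7; y = λ·(5 - 7) - 10 ≡ 1. → (7, 1)
4P: (7, 1) + (2, 7). λ = (7 - 1)/(2 - 7) ≡ 6/8 mod 13. 8⁻¹ ≡ 5 (mod 13) since 8·5 = 40 ≡ 1, so λ ≡ 4.
  x = λ² - 7 - 2 = 16 - 9 ≡ 7; y = λ·(7 - 7) - 1 ≡ 12. → (7, 12)
5P: (7, 12) + (2, 7). λ = (7 - 12)/(2 - 7) ≡ 8/8 mod 13. 8⁻¹ ≡ 5 (mod 13), so λ ≡ 1.
  x = λ² - 7 - 2 = 1 - 9 ≡ 5; y = λ·(7 - 5) - 12 ≡ 3. → (5, 3)
6P: (5, 3) + (2, 7). λ = (7 - 3)/(2 - 5) ≡ 4/10 mod 13. 10⁻¹ ≡ 4 (mod 13), so λ ≡ 3.
  x = λ² - 5 - 2 = 9 - 7 ≡ 2; y = λ·(5 - 2) - 3 ≡ 6. → (2, 6)

(2, 6)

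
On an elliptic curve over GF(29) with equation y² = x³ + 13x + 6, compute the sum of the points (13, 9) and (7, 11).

(13, 9) + (7, 11). λ = (11 - 9)/(7 - 13) ≡ 2/23 mod 29. 23⁻¹ ≡ 24 (mod 29), so λ ≡ 19.
  x = λ² - 13 - 7 = 361 - 20 ≡ 22; y = λ·(13 - 22) - 9 ≡ 23. → (22, 23)

(22, 23)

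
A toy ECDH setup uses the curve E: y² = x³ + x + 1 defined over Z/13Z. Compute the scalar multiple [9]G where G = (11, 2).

O

Repeated addition: build up to 9G.
2G: tangent at (11, 2): λ = (3·11² + 1)/(2·2) ≡ 0/4. 4⁻¹ ≡ 10 (mod 13), so λ ≡ 0·10 ≡ 0.
  x = λ² - 11 - 11 = 0 - 22 ≡ 4; y = λ·(11 - 4) - 2 ≡ 11. → (4, 11)
3G: (4, 11) + (11, 2). λ = (2 - 11)/(11 - 4) ≡ 4/7 mod 13. 7⁻¹ ≡ 2 (mod 13), so λ ≡ 8.
  x = λ² - 4 - 11 = 64 - 15 ≡ 10; y = λ·(4 - 10) - 11 ≡ 6. → (10, 6)
4G: (10, 6) + (11, 2). λ = (2 - 6)/(11 - 10) ≡ 9/1 mod 13. 1⁻¹ ≡ 1 (mod 13), so λ ≡ 9.
  x = λ² - 10 - 11 = 81 - 21 ≡ 8; y = λ·(10 - 8) - 6 ≡ 12. → (8, 12)
5G: (8, 12) + (11, 2). λ = (2 - 12)/(11 - 8) ≡ 3/3 mod 13. 3⁻¹ ≡ 9 (mod 13), so λ ≡ 1.
  x = λ² - 8 - 11 = 1 - 19 ≡ 8; y = λ·(8 - 8) - 12 ≡ 1. → (8, 1)
6G: (8, 1) + (11, 2). λ = (2 - 1)/(11 - 8) ≡ 1/3 mod 13. 3⁻¹ ≡ 9 (mod 13) since 3·9 = 27 ≡ 1, so λ ≡ 9.
  x = λ² - 8 - 11 = 81 - 19 ≡ 10; y = λ·(8 - 10) - 1 ≡ 7. → (10, 7)
7G: (10, 7) + (11, 2). λ = (2 - 7)/(11 - 10) ≡ 8/1 mod 13. 1⁻¹ ≡ 1 (mod 13) since 1·1 = 1 ≡ 1, so λ ≡ 8.
  x = λ² - 10 - 11 = 64 - 21 ≡ 4; y = λ·(10 - 4) - 7 ≡ 2. → (4, 2)
8G: (4, 2) + (11, 2). λ = (2 - 2)/(11 - 4) ≡ 0/7 mod 13. 7⁻¹ ≡ 2 (mod 13) since 7·2 = 14 ≡ 1, so λ ≡ 0.
  x = λ² - 4 - 11 = 0 - 15 ≡ 11; y = λ·(4 - 11) - 2 ≡ 11. → (11, 11)
9G: (11, 11) + (11, 2): same x and y₁ ≡ -y₂, so the sum is ∞.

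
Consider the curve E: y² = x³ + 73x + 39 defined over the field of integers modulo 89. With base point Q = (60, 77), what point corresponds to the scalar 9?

Repeated addition: build up to 9Q.
2Q: tangent at (60, 77): λ = (3·60² + 73)/(2·77) ≡ 15/65. 65⁻¹ ≡ 63 (mod 89), so λ ≡ 15·63 ≡ 55.
  x = λ² - 60 - 60 = 3025 - 120 ≡ 57; y = λ·(60 - 57) - 77 ≡ 88. → (57, 88)
3Q: (57, 88) + (60, 77). λ = (77 - 88)/(60 - 57) ≡ 78/3 mod 89. 3⁻¹ ≡ 30 (mod 89), so λ ≡ 26.
  x = λ² - 57 - 60 = 676 - 117 ≡ 25; y = λ·(57 - 25) - 88 ≡ 32. → (25, 32)
4Q: (25, 32) + (60, 77). λ = (77 - 32)/(60 - 25) ≡ 45/35 mod 89. 35⁻¹ ≡ 28 (mod 89) since 35·28 = 980 ≡ 1, so λ ≡ 14.
  x = λ² - 25 - 60 = 196 - 85 ≡ 22; y = λ·(25 - 22) - 32 ≡ 10. → (22, 10)
5Q: (22, 10) + (60, 77). λ = (77 - 10)/(60 - 22) ≡ 67/38 mod 89. 38⁻¹ ≡ 82 (mod 89), so λ ≡ 65.
  x = λ² - 22 - 60 = 4225 - 82 ≡ 49; y = λ·(22 - 49) - 10 ≡ 15. → (49, 15)
6Q: (49, 15) + (60, 77). λ = (77 - 15)/(60 - 49) ≡ 62/11 mod 89. 11⁻¹ ≡ 81 (mod 89), so λ ≡ 38.
  x = λ² - 49 - 60 = 1444 - 109 ≡ 0; y = λ·(49 - 0) - 15 ≡ 67. → (0, 67)
7Q: (0, 67) + (60, 77). λ = (77 - 67)/(60 - 0) ≡ 10/60 mod 89. 60⁻¹ ≡ 46 (mod 89) since 60·46 = 2760 ≡ 1, so λ ≡ 15.
  x = λ² - 0 - 60 = 225 - 60 ≡ 76; y = λ·(0 - 76) - 67 ≡ 39. → (76, 39)
8Q: (76, 39) + (60, 77). λ = (77 - 39)/(60 - 76) ≡ 38/73 mod 89. 73⁻¹ ≡ 50 (mod 89), so λ ≡ 31.
  x = λ² - 76 - 60 = 961 - 136 ≡ 24; y = λ·(76 - 24) - 39 ≡ 60. → (24, 60)
9Q: (24, 60) + (60, 77). λ = (77 - 60)/(60 - 24) ≡ 17/36 mod 89. 36⁻¹ ≡ 47 (mod 89), so λ ≡ 87.
  x = λ² - 24 - 60 = 7569 - 84 ≡ 9; y = λ·(24 - 9) - 60 ≡ 88. → (9, 88)

(9, 88)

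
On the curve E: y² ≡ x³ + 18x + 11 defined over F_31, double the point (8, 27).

(24, 21)

tangent at (8, 27): λ = (3·8² + 18)/(2·27) ≡ 24/23. 23⁻¹ ≡ 27 (mod 31), so λ ≡ 24·27 ≡ 28.
  x = λ² - 8 - 8 = 784 - 16 ≡ 24; y = λ·(8 - 24) - 27 ≡ 21. → (24, 21)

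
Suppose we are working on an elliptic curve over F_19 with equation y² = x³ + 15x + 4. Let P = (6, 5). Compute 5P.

Repeated addition: build up to 5P.
2P: tangent at (6, 5): λ = (3·6² + 15)/(2·5) ≡ 9/10. 10⁻¹ ≡ 2 (mod 19), so λ ≡ 9·2 ≡ 18.
  x = λ² - 6 - 6 = 324 - 12 ≡ 8; y = λ·(6 - 8) - 5 ≡ 16. → (8, 16)
3P: (8, 16) + (6, 5). λ = (5 - 16)/(6 - 8) ≡ 8/17 mod 19. 17⁻¹ ≡ 9 (mod 19) since 17·9 = 153 ≡ 1, so λ ≡ 15.
  x = λ² - 8 - 6 = 225 - 14 ≡ 2; y = λ·(8 - 2) - 16 ≡ 17. → (2, 17)
4P: (2, 17) + (6, 5). λ = (5 - 17)/(6 - 2) ≡ 7/4 mod 19. 4⁻¹ ≡ 5 (mod 19), so λ ≡ 16.
  x = λ² - 2 - 6 = 256 - 8 ≡ 1; y = λ·(2 - 1) - 17 ≡ 18. → (1, 18)
5P: (1, 18) + (6, 5). λ = (5 - 18)/(6 - 1) ≡ 6/5 mod 19. 5⁻¹ ≡ 4 (mod 19), so λ ≡ 5.
  x = λ² - 1 - 6 = 25 - 7 ≡ 18; y = λ·(1 - 18) - 18 ≡ 11. → (18, 11)

(18, 11)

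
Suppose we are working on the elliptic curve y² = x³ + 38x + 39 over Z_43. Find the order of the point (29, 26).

2P: tangent at (29, 26): λ = (3·29² + 38)/(2·26) ≡ 24/9. 9⁻¹ ≡ 24 (mod 43) since 9·24 = 216 ≡ 1, so λ ≡ 24·24 ≡ 17.
  x = λ² - 29 - 29 = 289 - 58 ≡ 16; y = λ·(29 - 16) - 26 ≡ 23. → (16, 23)
3P: (16, 23) + (29, 26). λ = (26 - 23)/(29 - 16) ≡ 3/13 mod 43. 13⁻¹ ≡ 10 (mod 43), so λ ≡ 30.
  x = λ² - 16 - 29 = 900 - 45 ≡ 38; y = λ·(16 - 38) - 23 ≡ 5. → (38, 5)
4P: (38, 5) + (29, 26). λ = (26 - 5)/(29 - 38) ≡ 21/34 mod 43. 34⁻¹ ≡ 19 (mod 43), so λ ≡ 12.
  x = λ² - 38 - 29 = 144 - 67 ≡ 34; y = λ·(38 - 34) - 5 ≡ 0. → (34, 0)
5P: (34, 0) + (29, 26). λ = (26 - 0)/(29 - 34) ≡ 26/38 mod 43. 38⁻¹ ≡ 17 (mod 43) since 38·17 = 646 ≡ 1, so λ ≡ 12.
  x = λ² - 34 - 29 = 144 - 63 ≡ 38; y = λ·(34 - 38) - 0 ≡ 38. → (38, 38)
6P: (38, 38) + (29, 26). λ = (26 - 38)/(29 - 38) ≡ 31/34 mod 43. 34⁻¹ ≡ 19 (mod 43), so λ ≡ 30.
  x = λ² - 38 - 29 = 900 - 67 ≡ 16; y = λ·(38 - 16) - 38 ≡ 20. → (16, 20)
7P: (16, 20) + (29, 26). λ = (26 - 20)/(29 - 16) ≡ 6/13 mod 43. 13⁻¹ ≡ 10 (mod 43) since 13·10 = 130 ≡ 1, so λ ≡ 17.
  x = λ² - 16 - 29 = 289 - 45 ≡ 29; y = λ·(16 - 29) - 20 ≡ 17. → (29, 17)
8P: (29, 17) + (29, 26): same x and y₁ ≡ -y₂, so the sum is the point at infinity.
8P = the point at infinity, so the order is 8.

8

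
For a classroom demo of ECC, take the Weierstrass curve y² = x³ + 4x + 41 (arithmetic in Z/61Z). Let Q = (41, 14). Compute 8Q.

(42, 50)

Double-and-add on 8 = (1000)₂. Start with Q = (41, 14) for the leading 1-bit.
double: tangent at (41, 14): λ = (3·41² + 4)/(2·14) ≡ 45/28. 28⁻¹ ≡ 24 (mod 61), so λ ≡ 45·24 ≡ 43.
  x = λ² - 41 - 41 = 1849 - 82 ≡ 59; y = λ·(41 - 59) - 14 ≡ 5. → (59, 5)
double: tangent at (59, 5): λ = (3·59² + 4)/(2·5) ≡ 16/10. 10⁻¹ ≡ 55 (mod 61) since 10·55 = 550 ≡ 1, so λ ≡ 16·55 ≡ 26.
  x = λ² - 59 - 59 = 676 - 118 ≡ 9; y = λ·(59 - 9) - 5 ≡ 14. → (9, 14)
double: tangent at (9, 14): λ = (3·9² + 4)/(2·14) ≡ 3/28. 28⁻¹ ≡ 24 (mod 61), so λ ≡ 3·24 ≡ 11.
  x = λ² - 9 - 9 = 121 - 18 ≡ 42; y = λ·(9 - 42) - 14 ≡ 50. → (42, 50)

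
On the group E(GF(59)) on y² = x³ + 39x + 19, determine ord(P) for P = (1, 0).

2P: (1, 0) + (1, 0): same x and y₁ ≡ -y₂, so the sum is O.
2P = O, so the order is 2.

2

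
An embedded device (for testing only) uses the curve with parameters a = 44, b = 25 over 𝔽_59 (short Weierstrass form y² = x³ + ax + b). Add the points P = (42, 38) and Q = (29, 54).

(42, 38) + (29, 54). λ = (54 - 38)/(29 - 42) ≡ 16/46 mod 59. 46⁻¹ ≡ 9 (mod 59), so λ ≡ 26.
  x = λ² - 42 - 29 = 676 - 71 ≡ 15; y = λ·(42 - 15) - 38 ≡ 15. → (15, 15)

(15, 15)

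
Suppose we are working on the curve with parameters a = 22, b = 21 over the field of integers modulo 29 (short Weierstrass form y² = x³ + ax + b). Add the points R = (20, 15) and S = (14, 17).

(8, 10)

(20, 15) + (14, 17). λ = (17 - 15)/(14 - 20) ≡ 2/23 mod 29. 23⁻¹ ≡ 24 (mod 29), so λ ≡ 19.
  x = λ² - 20 - 14 = 361 - 34 ≡ 8; y = λ·(20 - 8) - 15 ≡ 10. → (8, 10)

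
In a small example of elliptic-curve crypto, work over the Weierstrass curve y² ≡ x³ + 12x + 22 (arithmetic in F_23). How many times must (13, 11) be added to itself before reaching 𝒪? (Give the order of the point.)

2P: tangent at (13, 11): λ = (3·13² + 12)/(2·11) ≡ 13/22. 22⁻¹ ≡ 22 (mod 23) since 22·22 = 484 ≡ 1, so λ ≡ 13·22 ≡ 10.
  x = λ² - 13 - 13 = 100 - 26 ≡ 5; y = λ·(13 - 5) - 11 ≡ 0. → (5, 0)
3P: (5, 0) + (13, 11). λ = (11 - 0)/(13 - 5) ≡ 11/8 mod 23. 8⁻¹ ≡ 3 (mod 23), so λ ≡ 10.
  x = λ² - 5 - 13 = 100 - 18 ≡ 13; y = λ·(5 - 13) - 0 ≡ 12. → (13, 12)
4P: (13, 12) + (13, 11): same x and y₁ ≡ -y₂, so the sum is 𝒪.
4P = 𝒪, so the order is 4.

4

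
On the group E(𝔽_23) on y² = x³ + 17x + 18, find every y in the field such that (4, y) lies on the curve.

9, 14

x³ + 17x + 18 = 150 ≡ 12 (mod 23).
Square roots of 12 mod 23: 9 and 14 (since 9² = 81 ≡ 12).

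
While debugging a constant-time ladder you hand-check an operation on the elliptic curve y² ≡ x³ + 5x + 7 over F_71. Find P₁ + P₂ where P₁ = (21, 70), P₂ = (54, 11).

(21, 70) + (54, 11). λ = (11 - 70)/(54 - 21) ≡ 12/33 mod 71. 33⁻¹ ≡ 28 (mod 71), so λ ≡ 52.
  x = λ² - 21 - 54 = 2704 - 75 ≡ 2; y = λ·(21 - 2) - 70 ≡ 66. → (2, 66)

(2, 66)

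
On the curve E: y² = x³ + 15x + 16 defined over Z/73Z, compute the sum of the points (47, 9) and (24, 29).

(47, 9) + (24, 29). λ = (29 - 9)/(24 - 47) ≡ 20/50 mod 73. 50⁻¹ ≡ 19 (mod 73) since 50·19 = 950 ≡ 1, so λ ≡ 15.
  x = λ² - 47 - 24 = 225 - 71 ≡ 8; y = λ·(47 - 8) - 9 ≡ 65. → (8, 65)

(8, 65)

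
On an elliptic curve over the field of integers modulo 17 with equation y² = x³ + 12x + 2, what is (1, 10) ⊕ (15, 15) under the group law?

(1, 10) + (15, 15). λ = (15 - 10)/(15 - 1) ≡ 5/14 mod 17. 14⁻¹ ≡ 11 (mod 17), so λ ≡ 4.
  x = λ² - 1 - 15 = 16 - 16 ≡ 0; y = λ·(1 - 0) - 10 ≡ 11. → (0, 11)

(0, 11)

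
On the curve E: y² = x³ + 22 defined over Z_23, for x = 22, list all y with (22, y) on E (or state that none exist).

none

x³ + 0x + 22 = 10670 ≡ 21 (mod 23).
21 is a non-residue mod 23; no y exists.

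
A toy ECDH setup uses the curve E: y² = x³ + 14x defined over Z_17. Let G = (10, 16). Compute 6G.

(1, 10)

Repeated addition: build up to 6G.
2G: tangent at (10, 16): λ = (3·10² + 14)/(2·16) ≡ 8/15. 15⁻¹ ≡ 8 (mod 17), so λ ≡ 8·8 ≡ 13.
  x = λ² - 10 - 10 = 169 - 20 ≡ 13; y = λ·(10 - 13) - 16 ≡ 13. → (13, 13)
3G: (13, 13) + (10, 16). λ = (16 - 13)/(10 - 13) ≡ 3/14 mod 17. 14⁻¹ ≡ 11 (mod 17) since 14·11 = 154 ≡ 1, so λ ≡ 16.
  x = λ² - 13 - 10 = 256 - 23 ≡ 12; y = λ·(13 - 12) - 13 ≡ 3. → (12, 3)
4G: (12, 3) + (10, 16). λ = (16 - 3)/(10 - 12) ≡ 13/15 mod 17. 15⁻¹ ≡ 8 (mod 17), so λ ≡ 2.
  x = λ² - 12 - 10 = 4 - 22 ≡ 16; y = λ·(12 - 16) - 3 ≡ 6. → (16, 6)
5G: (16, 6) + (10, 16). λ = (16 - 6)/(10 - 16) ≡ 10/11 mod 17. 11⁻¹ ≡ 14 (mod 17) since 11·14 = 154 ≡ 1, so λ ≡ 4.
  x = λ² - 16 - 10 = 16 - 26 ≡ 7; y = λ·(16 - 7) - 6 ≡ 13. → (7, 13)
6G: (7, 13) + (10, 16). λ = (16 - 13)/(10 - 7) ≡ 3/3 mod 17. 3⁻¹ ≡ 6 (mod 17), so λ ≡ 1.
  x = λ² - 7 - 10 = 1 - 17 ≡ 1; y = λ·(7 - 1) - 13 ≡ 10. → (1, 10)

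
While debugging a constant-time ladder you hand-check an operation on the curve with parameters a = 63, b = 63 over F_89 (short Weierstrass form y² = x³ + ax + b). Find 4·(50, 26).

Write P = (50, 26).
Repeated addition: build up to 4P.
2P: tangent at (50, 26): λ = (3·50² + 63)/(2·26) ≡ 87/52. 52⁻¹ ≡ 12 (mod 89) since 52·12 = 624 ≡ 1, so λ ≡ 87·12 ≡ 65.
  x = λ² - 50 - 50 = 4225 - 100 ≡ 31; y = λ·(50 - 31) - 26 ≡ 52. → (31, 52)
3P: (31, 52) + (50, 26). λ = (26 - 52)/(50 - 31) ≡ 63/19 mod 89. 19⁻¹ ≡ 75 (mod 89), so λ ≡ 8.
  x = λ² - 31 - 50 = 64 - 81 ≡ 72; y = λ·(31 - 72) - 52 ≡ 65. → (72, 65)
4P: (72, 65) + (50, 26). λ = (26 - 65)/(50 - 72) ≡ 50/67 mod 89. 67⁻¹ ≡ 4 (mod 89), so λ ≡ 22.
  x = λ² - 72 - 50 = 484 - 122 ≡ 6; y = λ·(72 - 6) - 65 ≡ 52. → (6, 52)

(6, 52)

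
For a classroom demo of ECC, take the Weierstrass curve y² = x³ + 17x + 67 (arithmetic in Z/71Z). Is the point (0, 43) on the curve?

y² = 43² ≡ 3; x³ + 17x + 67 = 67 ≡ 67 (mod 71). 3 ≠ 67.

no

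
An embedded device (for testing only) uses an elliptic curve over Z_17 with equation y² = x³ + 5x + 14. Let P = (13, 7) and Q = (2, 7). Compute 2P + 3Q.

(2, 10)

First 2P:
Repeated addition: build up to 2P.
2P: tangent at (13, 7): λ = (3·13² + 5)/(2·7) ≡ 2/14. 14⁻¹ ≡ 11 (mod 17) since 14·11 = 154 ≡ 1, so λ ≡ 2·11 ≡ 5.
  x = λ² - 13 - 13 = 25 - 26 ≡ 16; y = λ·(13 - 16) - 7 ≡ 12. → (16, 12)
2P = (16, 12).
Next 3Q:
Repeated addition: build up to 3Q.
2Q: tangent at (2, 7): λ = (3·2² + 5)/(2·7) ≡ 0/14. 14⁻¹ ≡ 11 (mod 17), so λ ≡ 0·11 ≡ 0.
  x = λ² - 2 - 2 = 0 - 4 ≡ 13; y = λ·(2 - 13) - 7 ≡ 10. → (13, 10)
3Q: (13, 10) + (2, 7). λ = (7 - 10)/(2 - 13) ≡ 14/6 mod 17. 6⁻¹ ≡ 3 (mod 17), so λ ≡ 8.
  x = λ² - 13 - 2 = 64 - 15 ≡ 15; y = λ·(13 - 15) - 10 ≡ 8. → (15, 8)
3Q = (15, 8).
Finally 2P + 3Q:
(16, 12) + (15, 8). λ = (8 - 12)/(15 - 16) ≡ 13/16 mod 17. 16⁻¹ ≡ 16 (mod 17) since 16·16 = 256 ≡ 1, so λ ≡ 4.
  x = λ² - 16 - 15 = 16 - 31 ≡ 2; y = λ·(16 - 2) - 12 ≡ 10. → (2, 10)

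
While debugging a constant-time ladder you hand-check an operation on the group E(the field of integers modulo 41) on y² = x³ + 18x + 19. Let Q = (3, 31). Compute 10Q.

Repeated addition: build up to 10Q.
2Q: tangent at (3, 31): λ = (3·3² + 18)/(2·31) ≡ 4/21. 21⁻¹ ≡ 2 (mod 41), so λ ≡ 4·2 ≡ 8.
  x = λ² - 3 - 3 = 64 - 6 ≡ 17; y = λ·(3 - 17) - 31 ≡ 21. → (17, 21)
3Q: (17, 21) + (3, 31). λ = (31 - 21)/(3 - 17) ≡ 10/27 mod 41. 27⁻¹ ≡ 38 (mod 41), so λ ≡ 11.
  x = λ² - 17 - 3 = 121 - 20 ≡ 19; y = λ·(17 - 19) - 21 ≡ 39. → (19, 39)
4Q: (19, 39) + (3, 31). λ = (31 - 39)/(3 - 19) ≡ 33/25 mod 41. 25⁻¹ ≡ 23 (mod 41) since 25·23 = 575 ≡ 1, so λ ≡ 21.
  x = λ² - 19 - 3 = 441 - 22 ≡ 9; y = λ·(19 - 9) - 39 ≡ 7. → (9, 7)
5Q: (9, 7) + (3, 31). λ = (31 - 7)/(3 - 9) ≡ 24/35 mod 41. 35⁻¹ ≡ 34 (mod 41) since 35·34 = 1190 ≡ 1, so λ ≡ 37.
  x = λ² - 9 - 3 = 1369 - 12 ≡ 4; y = λ·(9 - 4) - 7 ≡ 14. → (4, 14)
6Q: (4, 14) + (3, 31). λ = (31 - 14)/(3 - 4) ≡ 17/40 mod 41. 40⁻¹ ≡ 40 (mod 41), so λ ≡ 24.
  x = λ² - 4 - 3 = 576 - 7 ≡ 36; y = λ·(4 - 36) - 14 ≡ 38. → (36, 38)
7Q: (36, 38) + (3, 31). λ = (31 - 38)/(3 - 36) ≡ 34/8 mod 41. 8⁻¹ ≡ 36 (mod 41), so λ ≡ 35.
  x = λ² - 36 - 3 = 1225 - 39 ≡ 38; y = λ·(36 - 38) - 38 ≡ 15. → (38, 15)
8Q: (38, 15) + (3, 31). λ = (31 - 15)/(3 - 38) ≡ 16/6 mod 41. 6⁻¹ ≡ 7 (mod 41), so λ ≡ 30.
  x = λ² - 38 - 3 = 900 - 41 ≡ 39; y = λ·(38 - 39) - 15 ≡ 37. → (39, 37)
9Q: (39, 37) + (3, 31). λ = (31 - 37)/(3 - 39) ≡ 35/5 mod 41. 5⁻¹ ≡ 33 (mod 41), so λ ≡ 7.
  x = λ² - 39 - 3 = 49 - 42 ≡ 7; y = λ·(39 - 7) - 37 ≡ 23. → (7, 23)
10Q: (7, 23) + (3, 31). λ = (31 - 23)/(3 - 7) ≡ 8/37 mod 41. 37⁻¹ ≡ 10 (mod 41) since 37·10 = 370 ≡ 1, so λ ≡ 39.
  x = λ² - 7 - 3 = 1521 - 10 ≡ 35; y = λ·(7 - 35) - 23 ≡ 33. → (35, 33)

(35, 33)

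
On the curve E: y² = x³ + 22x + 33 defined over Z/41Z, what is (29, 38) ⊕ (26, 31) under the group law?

(37, 39)

(29, 38) + (26, 31). λ = (31 - 38)/(26 - 29) ≡ 34/38 mod 41. 38⁻¹ ≡ 27 (mod 41), so λ ≡ 16.
  x = λ² - 29 - 26 = 256 - 55 ≡ 37; y = λ·(29 - 37) - 38 ≡ 39. → (37, 39)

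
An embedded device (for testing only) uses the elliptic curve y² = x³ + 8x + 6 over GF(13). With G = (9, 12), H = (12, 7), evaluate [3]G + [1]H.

First 3G:
Repeated addition: build up to 3G.
2G: tangent at (9, 12): λ = (3·9² + 8)/(2·12) ≡ 4/11. 11⁻¹ ≡ 6 (mod 13), so λ ≡ 4·6 ≡ 11.
  x = λ² - 9 - 9 = 121 - 18 ≡ 12; y = λ·(9 - 12) - 12 ≡ 7. → (12, 7)
3G: (12, 7) + (9, 12). λ = (12 - 7)/(9 - 12) ≡ 5/10 mod 13. 10⁻¹ ≡ 4 (mod 13), so λ ≡ 7.
  x = λ² - 12 - 9 = 49 - 21 ≡ 2; y = λ·(12 - 2) - 7 ≡ 11. → (2, 11)
3G = (2, 11).
Finally 3G + H:
(2, 11) + (12, 7). λ = (7 - 11)/(12 - 2) ≡ 9/10 mod 13. 10⁻¹ ≡ 4 (mod 13), so λ ≡ 10.
  x = λ² - 2 - 12 = 100 - 14 ≡ 8; y = λ·(2 - 8) - 11 ≡ 7. → (8, 7)

(8, 7)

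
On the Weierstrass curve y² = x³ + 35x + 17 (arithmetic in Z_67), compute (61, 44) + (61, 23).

O

The two points share x = 61 and their y-coordinates satisfy 44 + 23 ≡ 0 (mod 67), so they are inverses. Their sum is O.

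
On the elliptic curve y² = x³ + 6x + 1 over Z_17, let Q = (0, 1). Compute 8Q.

(6, 10)

Repeated addition: build up to 8Q.
2Q: tangent at (0, 1): λ = (3·0² + 6)/(2·1) ≡ 6/2. 2⁻¹ ≡ 9 (mod 17) since 2·9 = 18 ≡ 1, so λ ≡ 6·9 ≡ 3.
  x = λ² - 0 - 0 = 9 - 0 ≡ 9; y = λ·(0 - 9) - 1 ≡ 6. → (9, 6)
3Q: (9, 6) + (0, 1). λ = (1 - 6)/(0 - 9) ≡ 12/8 mod 17. 8⁻¹ ≡ 15 (mod 17) since 8·15 = 120 ≡ 1, so λ ≡ 10.
  x = λ² - 9 - 0 = 100 - 9 ≡ 6; y = λ·(9 - 6) - 6 ≡ 7. → (6, 7)
4Q: (6, 7) + (0, 1). λ = (1 - 7)/(0 - 6) ≡ 11/11 mod 17. 11⁻¹ ≡ 14 (mod 17), so λ ≡ 1.
  x = λ² - 6 - 0 = 1 - 6 ≡ 12; y = λ·(6 - 12) - 7 ≡ 4. → (12, 4)
5Q: (12, 4) + (0, 1). λ = (1 - 4)/(0 - 12) ≡ 14/5 mod 17. 5⁻¹ ≡ 7 (mod 17) since 5·7 = 35 ≡ 1, so λ ≡ 13.
  x = λ² - 12 - 0 = 169 - 12 ≡ 4; y = λ·(12 - 4) - 4 ≡ 15. → (4, 15)
6Q: (4, 15) + (0, 1). λ = (1 - 15)/(0 - 4) ≡ 3/13 mod 17. 13⁻¹ ≡ 4 (mod 17), so λ ≡ 12.
  x = λ² - 4 - 0 = 144 - 4 ≡ 4; y = λ·(4 - 4) - 15 ≡ 2. → (4, 2)
7Q: (4, 2) + (0, 1). λ = (1 - 2)/(0 - 4) ≡ 16/13 mod 17. 13⁻¹ ≡ 4 (mod 17) since 13·4 = 52 ≡ 1, so λ ≡ 13.
  x = λ² - 4 - 0 = 169 - 4 ≡ 12; y = λ·(4 - 12) - 2 ≡ 13. → (12, 13)
8Q: (12, 13) + (0, 1). λ = (1 - 13)/(0 - 12) ≡ 5/5 mod 17. 5⁻¹ ≡ 7 (mod 17) since 5·7 = 35 ≡ 1, so λ ≡ 1.
  x = λ² - 12 - 0 = 1 - 12 ≡ 6; y = λ·(12 - 6) - 13 ≡ 10. → (6, 10)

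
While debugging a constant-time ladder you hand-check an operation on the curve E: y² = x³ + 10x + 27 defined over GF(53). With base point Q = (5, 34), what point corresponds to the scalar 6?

Double-and-add on 6 = (110)₂. Start with Q = (5, 34) for the leading 1-bit.
double: tangent at (5, 34): λ = (3·5² + 10)/(2·34) ≡ 32/15. 15⁻¹ ≡ 46 (mod 53), so λ ≡ 32·46 ≡ 41.
  x = λ² - 5 - 5 = 1681 - 10 ≡ 28; y = λ·(5 - 28) - 34 ≡ 30. → (28, 30)
add Q: (28, 30) + (5, 34). λ = (34 - 30)/(5 - 28) ≡ 4/30 mod 53. 30⁻¹ ≡ 23 (mod 53), so λ ≡ 39.
  x = λ² - 28 - 5 = 1521 - 33 ≡ 4; y = λ·(28 - 4) - 30 ≡ 5. → (4, 5)
double: tangent at (4, 5): λ = (3·4² + 10)/(2·5) ≡ 5/10. 10⁻¹ ≡ 16 (mod 53) since 10·16 = 160 ≡ 1, so λ ≡ 5·16 ≡ 27.
  x = λ² - 4 - 4 = 729 - 8 ≡ 32; y = λ·(4 - 32) - 5 ≡ 34. → (32, 34)

(32, 34)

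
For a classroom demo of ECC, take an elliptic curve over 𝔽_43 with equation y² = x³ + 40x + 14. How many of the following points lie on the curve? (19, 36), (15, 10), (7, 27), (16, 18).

(19, 36): 36² ≡ 6, rhs ≡ 22 → off.
(15, 10): 10² ≡ 14, rhs ≡ 33 → off.
(7, 27): 27² ≡ 41, rhs ≡ 35 → off.
(16, 18): 18² ≡ 23, rhs ≡ 20 → off.

0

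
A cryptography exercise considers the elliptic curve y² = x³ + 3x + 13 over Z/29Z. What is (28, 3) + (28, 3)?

(3, 22)

tangent at (28, 3): λ = (3·28² + 3)/(2·3) ≡ 6/6. 6⁻¹ ≡ 5 (mod 29) since 6·5 = 30 ≡ 1, so λ ≡ 6·5 ≡ 1.
  x = λ² - 28 - 28 = 1 - 56 ≡ 3; y = λ·(28 - 3) - 3 ≡ 22. → (3, 22)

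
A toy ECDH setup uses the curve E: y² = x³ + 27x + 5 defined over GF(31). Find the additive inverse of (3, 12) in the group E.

(3, 19)

-(3, 12) = (3, -12 mod 31) = (3, 19).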